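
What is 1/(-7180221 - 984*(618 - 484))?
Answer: -1/7312077 ≈ -1.3676e-7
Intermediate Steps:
1/(-7180221 - 984*(618 - 484)) = 1/(-7180221 - 984*134) = 1/(-7180221 - 131856) = 1/(-7312077) = -1/7312077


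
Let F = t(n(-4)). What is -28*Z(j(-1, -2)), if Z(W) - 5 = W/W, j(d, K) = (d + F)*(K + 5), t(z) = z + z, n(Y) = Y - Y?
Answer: -168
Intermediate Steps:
n(Y) = 0
t(z) = 2*z
F = 0 (F = 2*0 = 0)
j(d, K) = d*(5 + K) (j(d, K) = (d + 0)*(K + 5) = d*(5 + K))
Z(W) = 6 (Z(W) = 5 + W/W = 5 + 1 = 6)
-28*Z(j(-1, -2)) = -28*6 = -168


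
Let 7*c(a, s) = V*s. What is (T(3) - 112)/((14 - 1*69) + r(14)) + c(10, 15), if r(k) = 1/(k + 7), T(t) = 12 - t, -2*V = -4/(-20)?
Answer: 6705/4039 ≈ 1.6601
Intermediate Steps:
V = -1/10 (V = -(-2)/(-20) = -(-2)*(-1)/20 = -1/2*1/5 = -1/10 ≈ -0.10000)
r(k) = 1/(7 + k)
c(a, s) = -s/70 (c(a, s) = (-s/10)/7 = -s/70)
(T(3) - 112)/((14 - 1*69) + r(14)) + c(10, 15) = ((12 - 1*3) - 112)/((14 - 1*69) + 1/(7 + 14)) - 1/70*15 = ((12 - 3) - 112)/((14 - 69) + 1/21) - 3/14 = (9 - 112)/(-55 + 1/21) - 3/14 = -103/(-1154/21) - 3/14 = -103*(-21/1154) - 3/14 = 2163/1154 - 3/14 = 6705/4039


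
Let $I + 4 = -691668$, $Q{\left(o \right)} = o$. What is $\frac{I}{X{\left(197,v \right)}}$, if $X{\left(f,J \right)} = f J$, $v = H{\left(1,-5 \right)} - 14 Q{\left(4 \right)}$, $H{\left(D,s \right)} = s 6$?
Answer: $\frac{345836}{8471} \approx 40.826$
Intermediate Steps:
$H{\left(D,s \right)} = 6 s$
$I = -691672$ ($I = -4 - 691668 = -691672$)
$v = -86$ ($v = 6 \left(-5\right) - 56 = -30 - 56 = -86$)
$X{\left(f,J \right)} = J f$
$\frac{I}{X{\left(197,v \right)}} = - \frac{691672}{\left(-86\right) 197} = - \frac{691672}{-16942} = \left(-691672\right) \left(- \frac{1}{16942}\right) = \frac{345836}{8471}$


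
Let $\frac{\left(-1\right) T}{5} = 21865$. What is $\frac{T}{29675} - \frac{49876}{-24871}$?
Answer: $- \frac{49558071}{29521877} \approx -1.6787$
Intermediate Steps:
$T = -109325$ ($T = \left(-5\right) 21865 = -109325$)
$\frac{T}{29675} - \frac{49876}{-24871} = - \frac{109325}{29675} - \frac{49876}{-24871} = \left(-109325\right) \frac{1}{29675} - - \frac{49876}{24871} = - \frac{4373}{1187} + \frac{49876}{24871} = - \frac{49558071}{29521877}$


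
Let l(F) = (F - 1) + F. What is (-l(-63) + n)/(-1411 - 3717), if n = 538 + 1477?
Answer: -1071/2564 ≈ -0.41771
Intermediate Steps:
l(F) = -1 + 2*F (l(F) = (-1 + F) + F = -1 + 2*F)
n = 2015
(-l(-63) + n)/(-1411 - 3717) = (-(-1 + 2*(-63)) + 2015)/(-1411 - 3717) = (-(-1 - 126) + 2015)/(-5128) = (-1*(-127) + 2015)*(-1/5128) = (127 + 2015)*(-1/5128) = 2142*(-1/5128) = -1071/2564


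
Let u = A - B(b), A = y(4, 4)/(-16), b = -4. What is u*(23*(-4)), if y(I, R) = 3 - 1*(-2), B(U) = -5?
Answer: -1725/4 ≈ -431.25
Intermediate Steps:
y(I, R) = 5 (y(I, R) = 3 + 2 = 5)
A = -5/16 (A = 5/(-16) = 5*(-1/16) = -5/16 ≈ -0.31250)
u = 75/16 (u = -5/16 - 1*(-5) = -5/16 + 5 = 75/16 ≈ 4.6875)
u*(23*(-4)) = 75*(23*(-4))/16 = (75/16)*(-92) = -1725/4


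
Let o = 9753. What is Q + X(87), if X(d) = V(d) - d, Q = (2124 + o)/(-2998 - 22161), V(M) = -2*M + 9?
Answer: -6351945/25159 ≈ -252.47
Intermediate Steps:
V(M) = 9 - 2*M
Q = -11877/25159 (Q = (2124 + 9753)/(-2998 - 22161) = 11877/(-25159) = 11877*(-1/25159) = -11877/25159 ≈ -0.47208)
X(d) = 9 - 3*d (X(d) = (9 - 2*d) - d = 9 - 3*d)
Q + X(87) = -11877/25159 + (9 - 3*87) = -11877/25159 + (9 - 261) = -11877/25159 - 252 = -6351945/25159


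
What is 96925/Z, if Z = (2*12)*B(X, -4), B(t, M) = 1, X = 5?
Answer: 96925/24 ≈ 4038.5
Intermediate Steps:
Z = 24 (Z = (2*12)*1 = 24*1 = 24)
96925/Z = 96925/24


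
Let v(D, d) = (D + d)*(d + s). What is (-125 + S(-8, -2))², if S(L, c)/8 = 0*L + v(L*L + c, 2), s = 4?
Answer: 8684809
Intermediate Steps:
v(D, d) = (4 + d)*(D + d) (v(D, d) = (D + d)*(d + 4) = (D + d)*(4 + d) = (4 + d)*(D + d))
S(L, c) = 96 + 48*c + 48*L² (S(L, c) = 8*(0*L + (2² + 4*(L*L + c) + 4*2 + (L*L + c)*2)) = 8*(0 + (4 + 4*(L² + c) + 8 + (L² + c)*2)) = 8*(0 + (4 + 4*(c + L²) + 8 + (c + L²)*2)) = 8*(0 + (4 + (4*c + 4*L²) + 8 + (2*c + 2*L²))) = 8*(0 + (12 + 6*c + 6*L²)) = 8*(12 + 6*c + 6*L²) = 96 + 48*c + 48*L²)
(-125 + S(-8, -2))² = (-125 + (96 + 48*(-2) + 48*(-8)²))² = (-125 + (96 - 96 + 48*64))² = (-125 + (96 - 96 + 3072))² = (-125 + 3072)² = 2947² = 8684809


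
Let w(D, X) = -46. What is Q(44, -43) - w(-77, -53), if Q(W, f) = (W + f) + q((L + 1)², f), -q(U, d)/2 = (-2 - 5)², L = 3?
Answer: -51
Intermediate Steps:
q(U, d) = -98 (q(U, d) = -2*(-2 - 5)² = -2*(-7)² = -2*49 = -98)
Q(W, f) = -98 + W + f (Q(W, f) = (W + f) - 98 = -98 + W + f)
Q(44, -43) - w(-77, -53) = (-98 + 44 - 43) - 1*(-46) = -97 + 46 = -51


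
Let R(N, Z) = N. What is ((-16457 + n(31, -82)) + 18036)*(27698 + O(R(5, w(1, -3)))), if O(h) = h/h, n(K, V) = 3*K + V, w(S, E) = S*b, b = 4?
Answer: 44041410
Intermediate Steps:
w(S, E) = 4*S (w(S, E) = S*4 = 4*S)
n(K, V) = V + 3*K
O(h) = 1
((-16457 + n(31, -82)) + 18036)*(27698 + O(R(5, w(1, -3)))) = ((-16457 + (-82 + 3*31)) + 18036)*(27698 + 1) = ((-16457 + (-82 + 93)) + 18036)*27699 = ((-16457 + 11) + 18036)*27699 = (-16446 + 18036)*27699 = 1590*27699 = 44041410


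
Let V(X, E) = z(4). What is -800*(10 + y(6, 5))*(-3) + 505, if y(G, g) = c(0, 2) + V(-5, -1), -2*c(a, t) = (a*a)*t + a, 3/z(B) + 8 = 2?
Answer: 23305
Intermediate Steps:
z(B) = -½ (z(B) = 3/(-8 + 2) = 3/(-6) = 3*(-⅙) = -½)
V(X, E) = -½
c(a, t) = -a/2 - t*a²/2 (c(a, t) = -((a*a)*t + a)/2 = -(a²*t + a)/2 = -(t*a² + a)/2 = -(a + t*a²)/2 = -a/2 - t*a²/2)
y(G, g) = -½ (y(G, g) = -½*0*(1 + 0*2) - ½ = -½*0*(1 + 0) - ½ = -½*0*1 - ½ = 0 - ½ = -½)
-800*(10 + y(6, 5))*(-3) + 505 = -800*(10 - ½)*(-3) + 505 = -7600*(-3) + 505 = -800*(-57/2) + 505 = 22800 + 505 = 23305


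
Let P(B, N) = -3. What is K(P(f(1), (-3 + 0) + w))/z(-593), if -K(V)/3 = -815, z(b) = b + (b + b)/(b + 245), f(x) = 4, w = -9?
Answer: -425430/102589 ≈ -4.1469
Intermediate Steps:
z(b) = b + 2*b/(245 + b) (z(b) = b + (2*b)/(245 + b) = b + 2*b/(245 + b))
K(V) = 2445 (K(V) = -3*(-815) = 2445)
K(P(f(1), (-3 + 0) + w))/z(-593) = 2445/((-593*(247 - 593)/(245 - 593))) = 2445/((-593*(-346)/(-348))) = 2445/((-593*(-1/348)*(-346))) = 2445/(-102589/174) = 2445*(-174/102589) = -425430/102589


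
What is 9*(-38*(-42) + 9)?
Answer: 14445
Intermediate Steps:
9*(-38*(-42) + 9) = 9*(1596 + 9) = 9*1605 = 14445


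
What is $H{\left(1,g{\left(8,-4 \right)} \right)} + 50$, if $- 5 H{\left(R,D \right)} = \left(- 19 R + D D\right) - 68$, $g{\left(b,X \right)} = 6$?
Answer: $\frac{301}{5} \approx 60.2$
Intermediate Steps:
$H{\left(R,D \right)} = \frac{68}{5} - \frac{D^{2}}{5} + \frac{19 R}{5}$ ($H{\left(R,D \right)} = - \frac{\left(- 19 R + D D\right) - 68}{5} = - \frac{\left(- 19 R + D^{2}\right) - 68}{5} = - \frac{\left(D^{2} - 19 R\right) - 68}{5} = - \frac{-68 + D^{2} - 19 R}{5} = \frac{68}{5} - \frac{D^{2}}{5} + \frac{19 R}{5}$)
$H{\left(1,g{\left(8,-4 \right)} \right)} + 50 = \left(\frac{68}{5} - \frac{6^{2}}{5} + \frac{19}{5} \cdot 1\right) + 50 = \left(\frac{68}{5} - \frac{36}{5} + \frac{19}{5}\right) + 50 = \frac{51}{5} + 50 = \frac{301}{5}$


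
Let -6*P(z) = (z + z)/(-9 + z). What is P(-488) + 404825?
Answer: 603593587/1491 ≈ 4.0482e+5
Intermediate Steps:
P(z) = -z/(3*(-9 + z)) (P(z) = -(z + z)/(6*(-9 + z)) = -2*z/(6*(-9 + z)) = -z/(3*(-9 + z)))
P(-488) + 404825 = -1*(-488)/(-27 + 3*(-488)) + 404825 = -1*(-488)/(-27 - 1464) + 404825 = -1*(-488)/(-1491) + 404825 = -1*(-488)*(-1/1491) + 404825 = -488/1491 + 404825 = 603593587/1491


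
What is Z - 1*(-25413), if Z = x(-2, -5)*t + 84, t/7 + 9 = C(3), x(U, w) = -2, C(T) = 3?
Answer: 25581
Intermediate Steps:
t = -42 (t = -63 + 7*3 = -63 + 21 = -42)
Z = 168 (Z = -2*(-42) + 84 = 84 + 84 = 168)
Z - 1*(-25413) = 168 - 1*(-25413) = 168 + 25413 = 25581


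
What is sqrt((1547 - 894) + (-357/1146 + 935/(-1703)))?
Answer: sqrt(275992000854206)/650546 ≈ 25.537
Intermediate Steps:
sqrt((1547 - 894) + (-357/1146 + 935/(-1703))) = sqrt(653 + (-357*1/1146 + 935*(-1/1703))) = sqrt(653 + (-119/382 - 935/1703)) = sqrt(653 - 559827/650546) = sqrt(424246711/650546) = sqrt(275992000854206)/650546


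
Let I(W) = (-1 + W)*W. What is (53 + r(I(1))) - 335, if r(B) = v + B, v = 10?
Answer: -272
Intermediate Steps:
I(W) = W*(-1 + W)
r(B) = 10 + B
(53 + r(I(1))) - 335 = (53 + (10 + 1*(-1 + 1))) - 335 = (53 + (10 + 1*0)) - 335 = (53 + (10 + 0)) - 335 = (53 + 10) - 335 = 63 - 335 = -272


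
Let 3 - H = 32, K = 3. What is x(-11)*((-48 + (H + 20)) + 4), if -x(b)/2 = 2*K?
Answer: 636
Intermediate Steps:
H = -29 (H = 3 - 1*32 = 3 - 32 = -29)
x(b) = -12 (x(b) = -4*3 = -2*6 = -12)
x(-11)*((-48 + (H + 20)) + 4) = -12*((-48 + (-29 + 20)) + 4) = -12*((-48 - 9) + 4) = -12*(-57 + 4) = -12*(-53) = 636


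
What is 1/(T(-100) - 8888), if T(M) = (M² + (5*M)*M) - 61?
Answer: 1/51051 ≈ 1.9588e-5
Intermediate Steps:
T(M) = -61 + 6*M² (T(M) = (M² + 5*M²) - 61 = 6*M² - 61 = -61 + 6*M²)
1/(T(-100) - 8888) = 1/((-61 + 6*(-100)²) - 8888) = 1/((-61 + 6*10000) - 8888) = 1/((-61 + 60000) - 8888) = 1/(59939 - 8888) = 1/51051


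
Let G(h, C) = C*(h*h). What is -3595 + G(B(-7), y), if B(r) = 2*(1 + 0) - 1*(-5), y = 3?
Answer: -3448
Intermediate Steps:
B(r) = 7 (B(r) = 2*1 + 5 = 2 + 5 = 7)
G(h, C) = C*h²
-3595 + G(B(-7), y) = -3595 + 3*7² = -3595 + 3*49 = -3595 + 147 = -3448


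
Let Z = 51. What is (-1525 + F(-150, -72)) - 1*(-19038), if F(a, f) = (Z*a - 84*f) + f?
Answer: 15839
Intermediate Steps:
F(a, f) = -83*f + 51*a (F(a, f) = (51*a - 84*f) + f = (-84*f + 51*a) + f = -83*f + 51*a)
(-1525 + F(-150, -72)) - 1*(-19038) = (-1525 + (-83*(-72) + 51*(-150))) - 1*(-19038) = (-1525 + (5976 - 7650)) + 19038 = (-1525 - 1674) + 19038 = -3199 + 19038 = 15839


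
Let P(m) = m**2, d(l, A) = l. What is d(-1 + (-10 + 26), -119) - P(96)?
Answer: -9201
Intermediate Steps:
d(-1 + (-10 + 26), -119) - P(96) = (-1 + (-10 + 26)) - 1*96**2 = (-1 + 16) - 1*9216 = 15 - 9216 = -9201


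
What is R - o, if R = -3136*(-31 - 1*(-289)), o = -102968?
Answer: -706120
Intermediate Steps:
R = -809088 (R = -3136*(-31 + 289) = -3136*258 = -809088)
R - o = -809088 - 1*(-102968) = -809088 + 102968 = -706120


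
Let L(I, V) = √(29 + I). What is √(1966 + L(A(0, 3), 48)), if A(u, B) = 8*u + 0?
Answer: √(1966 + √29) ≈ 44.400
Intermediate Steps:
A(u, B) = 8*u
√(1966 + L(A(0, 3), 48)) = √(1966 + √(29 + 8*0)) = √(1966 + √(29 + 0)) = √(1966 + √29)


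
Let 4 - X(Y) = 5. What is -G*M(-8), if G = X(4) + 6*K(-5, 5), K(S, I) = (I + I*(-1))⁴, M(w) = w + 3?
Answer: -5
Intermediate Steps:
X(Y) = -1 (X(Y) = 4 - 1*5 = 4 - 5 = -1)
M(w) = 3 + w
K(S, I) = 0 (K(S, I) = (I - I)⁴ = 0⁴ = 0)
G = -1 (G = -1 + 6*0 = -1 + 0 = -1)
-G*M(-8) = -(-1)*(3 - 8) = -(-1)*(-5) = -1*5 = -5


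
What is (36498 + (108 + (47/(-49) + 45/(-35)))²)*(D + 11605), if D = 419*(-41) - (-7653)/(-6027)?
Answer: -1282312092017374/4823609 ≈ -2.6584e+8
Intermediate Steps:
D = -34515162/2009 (D = -17179 - (-7653)*(-1)/6027 = -17179 - 1*2551/2009 = -17179 - 2551/2009 = -34515162/2009 ≈ -17180.)
(36498 + (108 + (47/(-49) + 45/(-35)))²)*(D + 11605) = (36498 + (108 + (47/(-49) + 45/(-35)))²)*(-34515162/2009 + 11605) = (36498 + (108 + (47*(-1/49) + 45*(-1/35)))²)*(-11200717/2009) = (36498 + (108 + (-47/49 - 9/7))²)*(-11200717/2009) = (36498 + (108 - 110/49)²)*(-11200717/2009) = (36498 + (5182/49)²)*(-11200717/2009) = (36498 + 26853124/2401)*(-11200717/2009) = (114484822/2401)*(-11200717/2009) = -1282312092017374/4823609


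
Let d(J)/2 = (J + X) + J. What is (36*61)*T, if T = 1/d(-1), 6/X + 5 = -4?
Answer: -1647/4 ≈ -411.75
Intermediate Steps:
X = -⅔ (X = 6/(-5 - 4) = 6/(-9) = 6*(-⅑) = -⅔ ≈ -0.66667)
d(J) = -4/3 + 4*J (d(J) = 2*((J - ⅔) + J) = 2*((-⅔ + J) + J) = 2*(-⅔ + 2*J) = -4/3 + 4*J)
T = -3/16 (T = 1/(-4/3 + 4*(-1)) = 1/(-4/3 - 4) = 1/(-16/3) = -3/16 ≈ -0.18750)
(36*61)*T = (36*61)*(-3/16) = 2196*(-3/16) = -1647/4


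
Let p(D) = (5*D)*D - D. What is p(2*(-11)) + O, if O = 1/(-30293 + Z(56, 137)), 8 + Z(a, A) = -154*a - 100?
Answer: 95299049/39025 ≈ 2442.0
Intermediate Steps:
Z(a, A) = -108 - 154*a (Z(a, A) = -8 + (-154*a - 100) = -8 + (-100 - 154*a) = -108 - 154*a)
O = -1/39025 (O = 1/(-30293 + (-108 - 154*56)) = 1/(-30293 + (-108 - 8624)) = 1/(-30293 - 8732) = 1/(-39025) = -1/39025 ≈ -2.5625e-5)
p(D) = -D + 5*D² (p(D) = 5*D² - D = -D + 5*D²)
p(2*(-11)) + O = (2*(-11))*(-1 + 5*(2*(-11))) - 1/39025 = -22*(-1 + 5*(-22)) - 1/39025 = -22*(-1 - 110) - 1/39025 = -22*(-111) - 1/39025 = 2442 - 1/39025 = 95299049/39025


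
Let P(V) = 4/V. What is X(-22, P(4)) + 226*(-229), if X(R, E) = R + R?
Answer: -51798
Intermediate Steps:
X(R, E) = 2*R
X(-22, P(4)) + 226*(-229) = 2*(-22) + 226*(-229) = -44 - 51754 = -51798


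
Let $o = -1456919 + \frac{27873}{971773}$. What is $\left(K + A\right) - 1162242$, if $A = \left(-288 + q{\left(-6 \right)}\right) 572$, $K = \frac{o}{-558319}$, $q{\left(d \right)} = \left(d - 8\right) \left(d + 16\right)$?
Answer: $- \frac{763411029375505532}{542559329587} \approx -1.4071 \cdot 10^{6}$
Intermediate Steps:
$q{\left(d \right)} = \left(-8 + d\right) \left(16 + d\right)$
$o = - \frac{1415794519514}{971773}$ ($o = -1456919 + 27873 \cdot \frac{1}{971773} = -1456919 + \frac{27873}{971773} = - \frac{1415794519514}{971773} \approx -1.4569 \cdot 10^{6}$)
$K = \frac{1415794519514}{542559329587}$ ($K = - \frac{1415794519514}{971773 \left(-558319\right)} = \left(- \frac{1415794519514}{971773}\right) \left(- \frac{1}{558319}\right) = \frac{1415794519514}{542559329587} \approx 2.6095$)
$A = -244816$ ($A = \left(-288 + \left(-128 + \left(-6\right)^{2} + 8 \left(-6\right)\right)\right) 572 = \left(-288 - 140\right) 572 = \left(-428\right) 572 = -244816$)
$\left(K + A\right) - 1162242 = \left(\frac{1415794519514}{542559329587} - 244816\right) - 1162242 = - \frac{132825789037651478}{542559329587} - 1162242 = - \frac{763411029375505532}{542559329587}$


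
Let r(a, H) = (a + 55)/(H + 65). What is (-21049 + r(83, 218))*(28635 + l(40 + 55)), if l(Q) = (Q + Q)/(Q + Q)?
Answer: -170576891644/283 ≈ -6.0274e+8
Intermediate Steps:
l(Q) = 1 (l(Q) = (2*Q)/((2*Q)) = (2*Q)*(1/(2*Q)) = 1)
r(a, H) = (55 + a)/(65 + H)
(-21049 + r(83, 218))*(28635 + l(40 + 55)) = (-21049 + (55 + 83)/(65 + 218))*(28635 + 1) = (-21049 + 138/283)*28636 = -5956729/283*28636 = -170576891644/283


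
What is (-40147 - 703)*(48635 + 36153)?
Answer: -3463589800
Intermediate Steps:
(-40147 - 703)*(48635 + 36153) = -40850*84788 = -3463589800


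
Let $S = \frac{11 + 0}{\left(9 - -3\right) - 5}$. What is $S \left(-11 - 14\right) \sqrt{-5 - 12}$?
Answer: $- \frac{275 i \sqrt{17}}{7} \approx - 161.98 i$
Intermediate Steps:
$S = \frac{11}{7}$ ($S = \frac{11}{\left(9 + 3\right) - 5} = \frac{11}{12 - 5} = \frac{11}{7} \approx 1.5714$)
$S \left(-11 - 14\right) \sqrt{-5 - 12} = \frac{11 \left(-11 - 14\right)}{7} \sqrt{-5 - 12} = \frac{11}{7} \left(-25\right) \sqrt{-17} = - \frac{275 i \sqrt{17}}{7}$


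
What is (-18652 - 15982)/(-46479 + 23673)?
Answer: 17317/11403 ≈ 1.5186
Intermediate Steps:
(-18652 - 15982)/(-46479 + 23673) = -34634/(-22806) = -34634*(-1/22806) = 17317/11403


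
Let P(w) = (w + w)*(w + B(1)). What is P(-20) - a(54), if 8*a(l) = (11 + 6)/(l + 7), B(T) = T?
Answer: 370863/488 ≈ 759.96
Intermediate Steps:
P(w) = 2*w*(1 + w) (P(w) = (w + w)*(w + 1) = (2*w)*(1 + w) = 2*w*(1 + w))
a(l) = 17/(8*(7 + l)) (a(l) = ((11 + 6)/(l + 7))/8 = (17/(7 + l))/8 = 17/(8*(7 + l)))
P(-20) - a(54) = 2*(-20)*(1 - 20) - 17/(8*(7 + 54)) = 2*(-20)*(-19) - 17/(8*61) = 760 - 17/(8*61) = 760 - 1*17/488 = 760 - 17/488 = 370863/488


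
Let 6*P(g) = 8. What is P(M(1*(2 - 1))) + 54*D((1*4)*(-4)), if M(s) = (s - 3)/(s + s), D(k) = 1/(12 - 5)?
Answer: 190/21 ≈ 9.0476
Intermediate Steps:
D(k) = 1/7
M(s) = (-3 + s)/(2*s) (M(s) = (-3 + s)/((2*s)) = (-3 + s)*(1/(2*s)) = (-3 + s)/(2*s))
P(g) = 4/3 (P(g) = (1/6)*8 = 4/3)
P(M(1*(2 - 1))) + 54*D((1*4)*(-4)) = 4/3 + 54*(1/7) = 4/3 + 54/7 = 190/21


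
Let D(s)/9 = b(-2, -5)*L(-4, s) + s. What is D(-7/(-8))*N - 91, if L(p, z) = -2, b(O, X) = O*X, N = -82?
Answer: 56093/4 ≈ 14023.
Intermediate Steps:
D(s) = -180 + 9*s (D(s) = 9*(-2*(-5)*(-2) + s) = 9*(10*(-2) + s) = 9*(-20 + s) = -180 + 9*s)
D(-7/(-8))*N - 91 = (-180 + 9*(-7/(-8)))*(-82) - 91 = (-180 + 9*(-7*(-⅛)))*(-82) - 91 = (-180 + 9*(7/8))*(-82) - 91 = (-180 + 63/8)*(-82) - 91 = -1377/8*(-82) - 91 = 56457/4 - 91 = 56093/4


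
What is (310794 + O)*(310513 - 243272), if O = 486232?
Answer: 53592825266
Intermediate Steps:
(310794 + O)*(310513 - 243272) = (310794 + 486232)*(310513 - 243272) = 797026*67241 = 53592825266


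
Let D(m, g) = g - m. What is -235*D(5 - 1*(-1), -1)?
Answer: 1645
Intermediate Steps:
-235*D(5 - 1*(-1), -1) = -235*(-1 - (5 - 1*(-1))) = -235*(-1 - (5 + 1)) = -235*(-1 - 1*6) = -235*(-1 - 6) = -235*(-7) = 1645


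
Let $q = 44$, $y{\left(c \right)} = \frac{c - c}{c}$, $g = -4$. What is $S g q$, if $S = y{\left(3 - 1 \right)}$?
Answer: $0$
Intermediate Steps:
$y{\left(c \right)} = 0$ ($y{\left(c \right)} = \frac{0}{c} = 0$)
$S = 0$
$S g q = 0 \left(-4\right) 44 = 0 \cdot 44 = 0$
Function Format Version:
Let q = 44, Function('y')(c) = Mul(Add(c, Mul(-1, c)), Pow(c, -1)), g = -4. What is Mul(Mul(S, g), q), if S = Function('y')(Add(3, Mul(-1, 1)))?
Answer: 0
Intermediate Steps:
Function('y')(c) = 0 (Function('y')(c) = Mul(0, Pow(c, -1)) = 0)
S = 0
Mul(Mul(S, g), q) = Mul(Mul(0, -4), 44) = Mul(0, 44) = 0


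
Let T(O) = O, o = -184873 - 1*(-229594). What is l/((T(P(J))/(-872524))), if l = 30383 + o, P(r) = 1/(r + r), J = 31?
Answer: -4062862634752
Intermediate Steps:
o = 44721 (o = -184873 + 229594 = 44721)
P(r) = 1/(2*r)
l = 75104 (l = 30383 + 44721 = 75104)
l/((T(P(J))/(-872524))) = 75104/((((½)/31)/(-872524))) = 75104/((((½)*(1/31))*(-1/872524))) = 75104/(((1/62)*(-1/872524))) = 75104/(-1/54096488) = 75104*(-54096488) = -4062862634752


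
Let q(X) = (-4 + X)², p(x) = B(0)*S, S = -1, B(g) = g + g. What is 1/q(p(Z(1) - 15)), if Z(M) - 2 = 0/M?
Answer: 1/16 ≈ 0.062500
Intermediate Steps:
Z(M) = 2 (Z(M) = 2 + 0/M = 2 + 0 = 2)
B(g) = 2*g
p(x) = 0 (p(x) = (2*0)*(-1) = 0*(-1) = 0)
1/q(p(Z(1) - 15)) = 1/((-4 + 0)²) = 1/((-4)²) = 1/16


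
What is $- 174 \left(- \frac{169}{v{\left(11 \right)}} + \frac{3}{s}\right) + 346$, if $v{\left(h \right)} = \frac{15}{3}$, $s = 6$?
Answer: $\frac{30701}{5} \approx 6140.2$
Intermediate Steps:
$v{\left(h \right)} = 5$ ($v{\left(h \right)} = 15 \cdot \frac{1}{3} = 5$)
$- 174 \left(- \frac{169}{v{\left(11 \right)}} + \frac{3}{s}\right) + 346 = - 174 \left(- \frac{169}{5} + \frac{3}{6}\right) + 346 = - 174 \left(\left(-169\right) \frac{1}{5} + 3 \cdot \frac{1}{6}\right) + 346 = - 174 \left(- \frac{169}{5} + \frac{1}{2}\right) + 346 = \left(-174\right) \left(- \frac{333}{10}\right) + 346 = \frac{28971}{5} + 346 = \frac{30701}{5}$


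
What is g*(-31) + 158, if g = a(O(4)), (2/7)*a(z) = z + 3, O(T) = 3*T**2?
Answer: -10751/2 ≈ -5375.5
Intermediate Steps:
a(z) = 21/2 + 7*z/2 (a(z) = 7*(z + 3)/2 = 7*(3 + z)/2 = 21/2 + 7*z/2)
g = 357/2 (g = 21/2 + 7*(3*4**2)/2 = 21/2 + 7*(3*16)/2 = 21/2 + (7/2)*48 = 21/2 + 168 = 357/2 ≈ 178.50)
g*(-31) + 158 = (357/2)*(-31) + 158 = -11067/2 + 158 = -10751/2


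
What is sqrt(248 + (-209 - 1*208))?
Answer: 13*I ≈ 13.0*I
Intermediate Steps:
sqrt(248 + (-209 - 1*208)) = sqrt(248 + (-209 - 208)) = sqrt(248 - 417) = sqrt(-169) = 13*I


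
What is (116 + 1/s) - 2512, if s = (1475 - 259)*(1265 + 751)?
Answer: -5873688575/2451456 ≈ -2396.0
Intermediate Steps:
s = 2451456 (s = 1216*2016 = 2451456)
(116 + 1/s) - 2512 = (116 + 1/2451456) - 2512 = 284368897/2451456 - 2512 = -5873688575/2451456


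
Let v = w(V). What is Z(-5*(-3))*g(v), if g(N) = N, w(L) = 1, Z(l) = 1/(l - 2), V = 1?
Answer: 1/13 ≈ 0.076923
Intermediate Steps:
Z(l) = 1/(-2 + l)
v = 1
Z(-5*(-3))*g(v) = 1/(-2 - 5*(-3)) = 1/(-2 + 15) = 1/13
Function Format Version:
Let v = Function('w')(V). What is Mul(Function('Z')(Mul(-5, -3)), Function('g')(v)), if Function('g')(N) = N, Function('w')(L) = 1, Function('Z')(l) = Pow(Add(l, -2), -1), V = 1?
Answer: Rational(1, 13) ≈ 0.076923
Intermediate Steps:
Function('Z')(l) = Pow(Add(-2, l), -1)
v = 1
Mul(Function('Z')(Mul(-5, -3)), Function('g')(v)) = Mul(Pow(Add(-2, Mul(-5, -3)), -1), 1) = Mul(Pow(Add(-2, 15), -1), 1) = Mul(Pow(13, -1), 1) = Mul(Rational(1, 13), 1) = Rational(1, 13)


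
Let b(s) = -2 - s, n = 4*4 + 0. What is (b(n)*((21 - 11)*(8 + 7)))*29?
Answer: -78300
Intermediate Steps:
n = 16 (n = 16 + 0 = 16)
(b(n)*((21 - 11)*(8 + 7)))*29 = ((-2 - 1*16)*((21 - 11)*(8 + 7)))*29 = ((-2 - 16)*(10*15))*29 = -18*150*29 = -2700*29 = -78300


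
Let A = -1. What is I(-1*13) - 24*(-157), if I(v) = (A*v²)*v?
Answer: 5965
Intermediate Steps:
I(v) = -v³ (I(v) = (-v²)*v = -v³)
I(-1*13) - 24*(-157) = -(-1*13)³ - 24*(-157) = -1*(-13)³ + 3768 = -1*(-2197) + 3768 = 2197 + 3768 = 5965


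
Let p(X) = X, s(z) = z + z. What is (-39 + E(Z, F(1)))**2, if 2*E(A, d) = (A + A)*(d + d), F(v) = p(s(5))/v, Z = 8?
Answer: 14641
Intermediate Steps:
s(z) = 2*z
F(v) = 10/v (F(v) = (2*5)/v = 10/v)
E(A, d) = 2*A*d (E(A, d) = ((A + A)*(d + d))/2 = ((2*A)*(2*d))/2 = (4*A*d)/2 = 2*A*d)
(-39 + E(Z, F(1)))**2 = (-39 + 2*8*(10/1))**2 = (-39 + 2*8*(10*1))**2 = (-39 + 2*8*10)**2 = (-39 + 160)**2 = 121**2 = 14641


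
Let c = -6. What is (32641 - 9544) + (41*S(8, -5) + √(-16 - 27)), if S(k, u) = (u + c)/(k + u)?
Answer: 68840/3 + I*√43 ≈ 22947.0 + 6.5574*I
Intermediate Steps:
S(k, u) = (-6 + u)/(k + u) (S(k, u) = (u - 6)/(k + u) = (-6 + u)/(k + u))
(32641 - 9544) + (41*S(8, -5) + √(-16 - 27)) = (32641 - 9544) + (41*((-6 - 5)/(8 - 5)) + √(-16 - 27)) = 23097 + (41*(-11/3) + √(-43)) = 23097 + (41*((⅓)*(-11)) + I*√43) = 23097 + (41*(-11/3) + I*√43) = 23097 + (-451/3 + I*√43) = 68840/3 + I*√43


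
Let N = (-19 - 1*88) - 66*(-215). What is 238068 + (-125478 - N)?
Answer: 98507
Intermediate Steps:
N = 14083 (N = (-19 - 88) + 14190 = -107 + 14190 = 14083)
238068 + (-125478 - N) = 238068 + (-125478 - 1*14083) = 238068 + (-125478 - 14083) = 238068 - 139561 = 98507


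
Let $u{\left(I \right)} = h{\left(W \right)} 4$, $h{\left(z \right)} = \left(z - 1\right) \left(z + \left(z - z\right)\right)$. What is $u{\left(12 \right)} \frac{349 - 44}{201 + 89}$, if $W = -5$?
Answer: $\frac{3660}{29} \approx 126.21$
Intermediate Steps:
$h{\left(z \right)} = z \left(-1 + z\right)$ ($h{\left(z \right)} = \left(-1 + z\right) \left(z + 0\right) = \left(-1 + z\right) z = z \left(-1 + z\right)$)
$u{\left(I \right)} = 120$ ($u{\left(I \right)} = - 5 \left(-1 - 5\right) 4 = \left(-5\right) \left(-6\right) 4 = 30 \cdot 4 = 120$)
$u{\left(12 \right)} \frac{349 - 44}{201 + 89} = 120 \frac{349 - 44}{201 + 89} = 120 \frac{349 - 44}{290} = 120 \cdot 305 \cdot \frac{1}{290} = 120 \cdot \frac{61}{58} = \frac{3660}{29}$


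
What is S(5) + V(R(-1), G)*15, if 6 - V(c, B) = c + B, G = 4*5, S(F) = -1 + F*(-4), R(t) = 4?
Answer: -291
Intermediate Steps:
S(F) = -1 - 4*F
G = 20
V(c, B) = 6 - B - c (V(c, B) = 6 - (c + B) = 6 - (B + c) = 6 + (-B - c) = 6 - B - c)
S(5) + V(R(-1), G)*15 = (-1 - 4*5) + (6 - 1*20 - 1*4)*15 = (-1 - 20) + (6 - 20 - 4)*15 = -21 - 18*15 = -21 - 270 = -291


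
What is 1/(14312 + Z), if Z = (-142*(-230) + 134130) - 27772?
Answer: 1/153330 ≈ 6.5219e-6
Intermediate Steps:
Z = 139018 (Z = (32660 + 134130) - 27772 = 166790 - 27772 = 139018)
1/(14312 + Z) = 1/(14312 + 139018) = 1/153330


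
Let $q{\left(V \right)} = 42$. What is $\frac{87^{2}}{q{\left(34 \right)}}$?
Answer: $\frac{2523}{14} \approx 180.21$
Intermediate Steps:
$\frac{87^{2}}{q{\left(34 \right)}} = \frac{87^{2}}{42} = 7569 \cdot \frac{1}{42} = \frac{2523}{14}$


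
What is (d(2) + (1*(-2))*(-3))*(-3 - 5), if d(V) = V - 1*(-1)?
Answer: -72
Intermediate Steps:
d(V) = 1 + V (d(V) = V + 1 = 1 + V)
(d(2) + (1*(-2))*(-3))*(-3 - 5) = ((1 + 2) + (1*(-2))*(-3))*(-3 - 5) = (3 - 2*(-3))*(-8) = (3 + 6)*(-8) = 9*(-8) = -72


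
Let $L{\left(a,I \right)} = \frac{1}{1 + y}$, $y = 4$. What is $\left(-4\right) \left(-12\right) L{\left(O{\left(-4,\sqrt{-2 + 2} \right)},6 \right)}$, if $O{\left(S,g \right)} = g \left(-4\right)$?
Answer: $\frac{48}{5} \approx 9.6$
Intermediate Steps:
$O{\left(S,g \right)} = - 4 g$
$L{\left(a,I \right)} = \frac{1}{5}$ ($L{\left(a,I \right)} = \frac{1}{1 + 4} = \frac{1}{5}$)
$\left(-4\right) \left(-12\right) L{\left(O{\left(-4,\sqrt{-2 + 2} \right)},6 \right)} = \left(-4\right) \left(-12\right) \frac{1}{5} = 48 \cdot \frac{1}{5} = \frac{48}{5}$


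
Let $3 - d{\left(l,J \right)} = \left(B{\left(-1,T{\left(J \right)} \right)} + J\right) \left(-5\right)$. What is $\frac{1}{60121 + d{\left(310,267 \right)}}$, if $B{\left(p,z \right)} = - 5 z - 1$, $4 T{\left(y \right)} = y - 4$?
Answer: $\frac{4}{239241} \approx 1.672 \cdot 10^{-5}$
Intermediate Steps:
$T{\left(y \right)} = -1 + \frac{y}{4}$ ($T{\left(y \right)} = \frac{y - 4}{4} = \frac{-4 + y}{4} = -1 + \frac{y}{4}$)
$B{\left(p,z \right)} = -1 - 5 z$
$d{\left(l,J \right)} = 23 - \frac{5 J}{4}$ ($d{\left(l,J \right)} = 3 - \left(\left(-1 - 5 \left(-1 + \frac{J}{4}\right)\right) + J\right) \left(-5\right) = 3 - \left(\left(-1 - \left(-5 + \frac{5 J}{4}\right)\right) + J\right) \left(-5\right) = 3 - \left(\left(4 - \frac{5 J}{4}\right) + J\right) \left(-5\right) = 3 - \left(4 - \frac{J}{4}\right) \left(-5\right) = 3 - \left(-20 + \frac{5 J}{4}\right) = 23 - \frac{5 J}{4}$)
$\frac{1}{60121 + d{\left(310,267 \right)}} = \frac{1}{60121 + \left(23 - \frac{1335}{4}\right)} = \frac{1}{60121 - \frac{1243}{4}} = \frac{1}{\frac{239241}{4}} = \frac{4}{239241}$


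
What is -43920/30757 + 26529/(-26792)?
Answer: -1992657093/824041544 ≈ -2.4182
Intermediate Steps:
-43920/30757 + 26529/(-26792) = -43920*1/30757 + 26529*(-1/26792) = -43920/30757 - 26529/26792 = -1992657093/824041544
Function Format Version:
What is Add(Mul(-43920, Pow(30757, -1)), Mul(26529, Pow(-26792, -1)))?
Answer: Rational(-1992657093, 824041544) ≈ -2.4182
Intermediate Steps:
Add(Mul(-43920, Pow(30757, -1)), Mul(26529, Pow(-26792, -1))) = Add(Mul(-43920, Rational(1, 30757)), Mul(26529, Rational(-1, 26792))) = Add(Rational(-43920, 30757), Rational(-26529, 26792)) = Rational(-1992657093, 824041544)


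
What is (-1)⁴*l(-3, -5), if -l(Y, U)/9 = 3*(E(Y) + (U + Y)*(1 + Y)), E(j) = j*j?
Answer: -675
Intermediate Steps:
E(j) = j²
l(Y, U) = -27*Y² - 27*(1 + Y)*(U + Y) (l(Y, U) = -27*(Y² + (U + Y)*(1 + Y)) = -27*(Y² + (1 + Y)*(U + Y)) = -9*(3*Y² + 3*(1 + Y)*(U + Y)) = -27*Y² - 27*(1 + Y)*(U + Y))
(-1)⁴*l(-3, -5) = (-1)⁴*(-54*(-3)² - 27*(-5) - 27*(-3) - 27*(-5)*(-3)) = 1*(-54*9 + 135 + 81 - 405) = 1*(-486 + 135 + 81 - 405) = 1*(-675) = -675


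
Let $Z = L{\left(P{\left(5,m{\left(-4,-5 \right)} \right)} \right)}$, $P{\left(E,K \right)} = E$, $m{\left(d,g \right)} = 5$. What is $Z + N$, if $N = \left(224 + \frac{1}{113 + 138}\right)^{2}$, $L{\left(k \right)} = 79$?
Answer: $\frac{3166227704}{63001} \approx 50257.0$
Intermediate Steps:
$Z = 79$
$N = \frac{3161250625}{63001}$ ($N = \left(224 + \frac{1}{251}\right)^{2} = \left(\frac{56225}{251}\right)^{2} = \frac{3161250625}{63001} \approx 50178.0$)
$Z + N = 79 + \frac{3161250625}{63001} = \frac{3166227704}{63001}$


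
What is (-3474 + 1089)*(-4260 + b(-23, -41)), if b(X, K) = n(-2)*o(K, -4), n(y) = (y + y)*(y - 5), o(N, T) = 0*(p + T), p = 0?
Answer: 10160100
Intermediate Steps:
o(N, T) = 0 (o(N, T) = 0*(0 + T) = 0*T = 0)
n(y) = 2*y*(-5 + y) (n(y) = (2*y)*(-5 + y) = 2*y*(-5 + y))
b(X, K) = 0 (b(X, K) = (2*(-2)*(-5 - 2))*0 = (2*(-2)*(-7))*0 = 28*0 = 0)
(-3474 + 1089)*(-4260 + b(-23, -41)) = (-3474 + 1089)*(-4260 + 0) = -2385*(-4260) = 10160100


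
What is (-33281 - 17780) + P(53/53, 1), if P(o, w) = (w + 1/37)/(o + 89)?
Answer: -85016546/1665 ≈ -51061.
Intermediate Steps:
P(o, w) = (1/37 + w)/(89 + o) (P(o, w) = (w + 1/37)/(89 + o) = (1/37 + w)/(89 + o))
(-33281 - 17780) + P(53/53, 1) = (-33281 - 17780) + (1/37 + 1)/(89 + 53/53) = -51061 + (38/37)/(89 + 53*(1/53)) = -51061 + (38/37)/(89 + 1) = -51061 + (38/37)/90 = -51061 + (1/90)*(38/37) = -51061 + 19/1665 = -85016546/1665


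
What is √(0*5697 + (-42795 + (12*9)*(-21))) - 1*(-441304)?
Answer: 441304 + 3*I*√5007 ≈ 4.413e+5 + 212.28*I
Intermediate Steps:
√(0*5697 + (-42795 + (12*9)*(-21))) - 1*(-441304) = √(0 + (-42795 + 108*(-21))) + 441304 = √(0 + (-42795 - 2268)) + 441304 = √(0 - 45063) + 441304 = √(-45063) + 441304 = 3*I*√5007 + 441304 = 441304 + 3*I*√5007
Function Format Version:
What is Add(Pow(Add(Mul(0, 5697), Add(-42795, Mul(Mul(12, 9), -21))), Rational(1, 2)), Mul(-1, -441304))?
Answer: Add(441304, Mul(3, I, Pow(5007, Rational(1, 2)))) ≈ Add(4.4130e+5, Mul(212.28, I))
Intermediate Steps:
Add(Pow(Add(Mul(0, 5697), Add(-42795, Mul(Mul(12, 9), -21))), Rational(1, 2)), Mul(-1, -441304)) = Add(Pow(Add(0, Add(-42795, Mul(108, -21))), Rational(1, 2)), 441304) = Add(Pow(Add(0, Add(-42795, -2268)), Rational(1, 2)), 441304) = Add(Pow(Add(0, -45063), Rational(1, 2)), 441304) = Add(Pow(-45063, Rational(1, 2)), 441304) = Add(Mul(3, I, Pow(5007, Rational(1, 2))), 441304) = Add(441304, Mul(3, I, Pow(5007, Rational(1, 2))))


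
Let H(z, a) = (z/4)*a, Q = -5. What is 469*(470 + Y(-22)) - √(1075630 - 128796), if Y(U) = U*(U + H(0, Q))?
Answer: 447426 - √946834 ≈ 4.4645e+5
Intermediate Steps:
H(z, a) = a*z/4 (H(z, a) = (z*(¼))*a = (z/4)*a = a*z/4)
Y(U) = U² (Y(U) = U*(U + (¼)*(-5)*0) = U*(U + 0) = U*U = U²)
469*(470 + Y(-22)) - √(1075630 - 128796) = 469*(470 + (-22)²) - √(1075630 - 128796) = 469*(470 + 484) - √946834 = 469*954 - √946834 = 447426 - √946834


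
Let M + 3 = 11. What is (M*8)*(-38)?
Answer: -2432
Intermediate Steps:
M = 8 (M = -3 + 11 = 8)
(M*8)*(-38) = (8*8)*(-38) = 64*(-38) = -2432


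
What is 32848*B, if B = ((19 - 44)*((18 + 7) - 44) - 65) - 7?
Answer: 13237744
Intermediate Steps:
B = 403 (B = (-25*(25 - 44) - 65) - 7 = (-25*(-19) - 65) - 7 = (475 - 65) - 7 = 410 - 7 = 403)
32848*B = 32848*403 = 13237744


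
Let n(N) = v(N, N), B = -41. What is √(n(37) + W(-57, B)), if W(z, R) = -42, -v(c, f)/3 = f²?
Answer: 3*I*√461 ≈ 64.413*I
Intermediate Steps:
v(c, f) = -3*f²
n(N) = -3*N²
√(n(37) + W(-57, B)) = √(-3*37² - 42) = √(-3*1369 - 42) = √(-4107 - 42) = √(-4149) = 3*I*√461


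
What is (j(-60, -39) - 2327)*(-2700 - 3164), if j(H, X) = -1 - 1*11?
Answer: 13715896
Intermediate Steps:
j(H, X) = -12 (j(H, X) = -1 - 11 = -12)
(j(-60, -39) - 2327)*(-2700 - 3164) = (-12 - 2327)*(-2700 - 3164) = -2339*(-5864) = 13715896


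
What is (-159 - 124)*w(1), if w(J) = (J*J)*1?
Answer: -283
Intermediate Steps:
w(J) = J**2 (w(J) = J**2*1 = J**2)
(-159 - 124)*w(1) = (-159 - 124)*1**2 = -283*1 = -283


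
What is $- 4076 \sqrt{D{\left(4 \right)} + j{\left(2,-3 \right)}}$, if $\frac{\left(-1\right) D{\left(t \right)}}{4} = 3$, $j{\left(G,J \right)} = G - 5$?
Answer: $- 4076 i \sqrt{15} \approx - 15786.0 i$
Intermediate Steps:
$j{\left(G,J \right)} = -5 + G$
$D{\left(t \right)} = -12$ ($D{\left(t \right)} = \left(-4\right) 3 = -12$)
$- 4076 \sqrt{D{\left(4 \right)} + j{\left(2,-3 \right)}} = - 4076 \sqrt{-12 + \left(-5 + 2\right)} = - 4076 \sqrt{-12 - 3} = - 4076 \sqrt{-15} = - 4076 i \sqrt{15}$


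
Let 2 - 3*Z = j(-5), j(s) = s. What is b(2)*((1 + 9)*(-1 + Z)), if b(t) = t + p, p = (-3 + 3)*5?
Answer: 80/3 ≈ 26.667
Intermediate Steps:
p = 0 (p = 0*5 = 0)
Z = 7/3 (Z = 2/3 - 1/3*(-5) = 2/3 + 5/3 = 7/3 ≈ 2.3333)
b(t) = t (b(t) = t + 0 = t)
b(2)*((1 + 9)*(-1 + Z)) = 2*((1 + 9)*(-1 + 7/3)) = 2*(10*(4/3)) = 2*(40/3) = 80/3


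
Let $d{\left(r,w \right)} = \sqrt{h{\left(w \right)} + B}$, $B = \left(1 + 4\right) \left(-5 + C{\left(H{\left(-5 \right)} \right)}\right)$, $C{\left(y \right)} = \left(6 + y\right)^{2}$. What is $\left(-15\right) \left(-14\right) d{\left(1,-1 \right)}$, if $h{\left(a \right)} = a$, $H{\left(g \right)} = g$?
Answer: $210 i \sqrt{21} \approx 962.34 i$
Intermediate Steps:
$B = -20$ ($B = \left(1 + 4\right) \left(-5 + \left(6 - 5\right)^{2}\right) = 5 \left(-5 + 1^{2}\right) = 5 \left(-5 + 1\right) = 5 \left(-4\right) = -20$)
$d{\left(r,w \right)} = \sqrt{-20 + w}$ ($d{\left(r,w \right)} = \sqrt{w - 20} = \sqrt{-20 + w}$)
$\left(-15\right) \left(-14\right) d{\left(1,-1 \right)} = \left(-15\right) \left(-14\right) \sqrt{-20 - 1} = 210 \sqrt{-21} = 210 i \sqrt{21}$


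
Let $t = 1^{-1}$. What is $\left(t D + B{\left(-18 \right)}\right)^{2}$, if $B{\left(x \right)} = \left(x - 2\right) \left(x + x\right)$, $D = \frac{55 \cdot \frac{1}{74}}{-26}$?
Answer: $\frac{1918848300625}{3701776} \approx 5.1836 \cdot 10^{5}$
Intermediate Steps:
$t = 1$
$D = - \frac{55}{1924}$ ($D = 55 \cdot \frac{1}{74} \left(- \frac{1}{26}\right) = \frac{55}{74} \left(- \frac{1}{26}\right) = - \frac{55}{1924} \approx -0.028586$)
$B{\left(x \right)} = 2 x \left(-2 + x\right)$ ($B{\left(x \right)} = \left(-2 + x\right) 2 x = 2 x \left(-2 + x\right)$)
$\left(t D + B{\left(-18 \right)}\right)^{2} = \left(1 \left(- \frac{55}{1924}\right) + 2 \left(-18\right) \left(-2 - 18\right)\right)^{2} = \left(- \frac{55}{1924} + 2 \left(-18\right) \left(-20\right)\right)^{2} = \left(- \frac{55}{1924} + 720\right)^{2} = \left(\frac{1385225}{1924}\right)^{2} = \frac{1918848300625}{3701776}$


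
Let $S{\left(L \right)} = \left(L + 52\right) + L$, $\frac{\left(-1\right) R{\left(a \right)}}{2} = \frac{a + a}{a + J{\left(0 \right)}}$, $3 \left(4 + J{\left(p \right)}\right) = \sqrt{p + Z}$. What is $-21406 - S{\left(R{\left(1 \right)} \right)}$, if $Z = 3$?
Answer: $- \frac{278990}{13} - \frac{4 \sqrt{3}}{13} \approx -21461.0$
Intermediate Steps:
$J{\left(p \right)} = -4 + \frac{\sqrt{3 + p}}{3}$ ($J{\left(p \right)} = -4 + \frac{\sqrt{p + 3}}{3} = -4 + \frac{\sqrt{3 + p}}{3}$)
$R{\left(a \right)} = - \frac{4 a}{-4 + a + \frac{\sqrt{3}}{3}}$ ($R{\left(a \right)} = - 2 \frac{a + a}{a - \left(4 - \frac{\sqrt{3 + 0}}{3}\right)} = - 2 \frac{2 a}{a - \left(4 - \frac{\sqrt{3}}{3}\right)} = - 2 \frac{2 a}{-4 + a + \frac{\sqrt{3}}{3}} = - \frac{4 a}{-4 + a + \frac{\sqrt{3}}{3}}$)
$S{\left(L \right)} = 52 + 2 L$ ($S{\left(L \right)} = \left(52 + L\right) + L = 52 + 2 L$)
$-21406 - S{\left(R{\left(1 \right)} \right)} = -21406 - \left(52 + 2 \left(\left(-12\right) 1 \frac{1}{-12 + \sqrt{3} + 3 \cdot 1}\right)\right) = -21406 - \left(52 + 2 \left(\left(-12\right) 1 \frac{1}{-12 + \sqrt{3} + 3}\right)\right) = -21406 - \left(52 + 2 \left(\left(-12\right) 1 \frac{1}{-9 + \sqrt{3}}\right)\right) = -21406 - \left(52 + 2 \left(- \frac{12}{-9 + \sqrt{3}}\right)\right) = -21406 - \left(52 - \frac{24}{-9 + \sqrt{3}}\right) = -21458 + \frac{24}{-9 + \sqrt{3}}$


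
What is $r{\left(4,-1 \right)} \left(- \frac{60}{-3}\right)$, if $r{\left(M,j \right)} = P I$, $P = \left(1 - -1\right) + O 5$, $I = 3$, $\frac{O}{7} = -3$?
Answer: $-6180$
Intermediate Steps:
$O = -21$ ($O = 7 \left(-3\right) = -21$)
$P = -103$ ($P = \left(1 - -1\right) - 105 = \left(1 + 1\right) - 105 = 2 - 105 = -103$)
$r{\left(M,j \right)} = -309$ ($r{\left(M,j \right)} = \left(-103\right) 3 = -309$)
$r{\left(4,-1 \right)} \left(- \frac{60}{-3}\right) = - 309 \left(- \frac{60}{-3}\right) = - 309 \left(\left(-60\right) \left(- \frac{1}{3}\right)\right) = \left(-309\right) 20 = -6180$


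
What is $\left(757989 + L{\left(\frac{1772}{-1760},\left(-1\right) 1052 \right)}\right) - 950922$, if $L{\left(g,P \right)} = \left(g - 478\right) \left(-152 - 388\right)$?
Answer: $\frac{1446075}{22} \approx 65731.0$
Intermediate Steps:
$L{\left(g,P \right)} = 258120 - 540 g$ ($L{\left(g,P \right)} = \left(-478 + g\right) \left(-540\right) = 258120 - 540 g$)
$\left(757989 + L{\left(\frac{1772}{-1760},\left(-1\right) 1052 \right)}\right) - 950922 = \left(757989 + \left(258120 - 540 \frac{1772}{-1760}\right)\right) - 950922 = \left(757989 + \left(258120 - 540 \cdot 1772 \left(- \frac{1}{1760}\right)\right)\right) - 950922 = \left(757989 + \left(258120 - - \frac{11961}{22}\right)\right) - 950922 = \left(757989 + \left(258120 + \frac{11961}{22}\right)\right) - 950922 = \left(757989 + \frac{5690601}{22}\right) - 950922 = \frac{22366359}{22} - 950922 = \frac{1446075}{22}$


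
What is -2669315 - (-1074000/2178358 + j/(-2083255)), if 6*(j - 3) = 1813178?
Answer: -18170323941301981483/6807112792935 ≈ -2.6693e+6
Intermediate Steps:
j = 906598/3 (j = 3 + (1/6)*1813178 = 3 + 906589/3 = 906598/3 ≈ 3.0220e+5)
-2669315 - (-1074000/2178358 + j/(-2083255)) = -2669315 - (-1074000/2178358 + (906598/3)/(-2083255)) = -2669315 - (-1074000*1/2178358 + (906598/3)*(-1/2083255)) = -2669315 - (-537000/1089179 - 906598/6249765) = -2669315 - 1*(-4343571308042/6807112792935) = -2669315 + 4343571308042/6807112792935 = -18170323941301981483/6807112792935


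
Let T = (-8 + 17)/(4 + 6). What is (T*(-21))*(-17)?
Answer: 3213/10 ≈ 321.30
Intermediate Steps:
T = 9/10 ≈ 0.90000
(T*(-21))*(-17) = ((9/10)*(-21))*(-17) = -189/10*(-17) = 3213/10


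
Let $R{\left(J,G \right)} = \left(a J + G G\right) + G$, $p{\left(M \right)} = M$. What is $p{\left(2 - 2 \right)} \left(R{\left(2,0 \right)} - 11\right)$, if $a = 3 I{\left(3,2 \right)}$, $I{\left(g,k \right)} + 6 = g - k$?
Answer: $0$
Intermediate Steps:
$I{\left(g,k \right)} = -6 + g - k$ ($I{\left(g,k \right)} = -6 + \left(g - k\right) = -6 + g - k$)
$a = -15$ ($a = 3 \left(-6 + 3 - 2\right) = 3 \left(-5\right) = -15$)
$R{\left(J,G \right)} = G + G^{2} - 15 J$ ($R{\left(J,G \right)} = \left(- 15 J + G G\right) + G = \left(- 15 J + G^{2}\right) + G = \left(G^{2} - 15 J\right) + G = G + G^{2} - 15 J$)
$p{\left(2 - 2 \right)} \left(R{\left(2,0 \right)} - 11\right) = \left(2 - 2\right) \left(\left(0 + 0^{2} - 30\right) - 11\right) = 0 \left(\left(0 + 0 - 30\right) - 11\right) = 0 \left(-30 - 11\right) = 0 \left(-41\right) = 0$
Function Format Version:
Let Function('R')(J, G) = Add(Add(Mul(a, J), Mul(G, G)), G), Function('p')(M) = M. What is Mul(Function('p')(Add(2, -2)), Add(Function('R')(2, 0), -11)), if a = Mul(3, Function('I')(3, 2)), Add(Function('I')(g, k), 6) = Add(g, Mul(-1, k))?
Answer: 0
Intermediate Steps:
Function('I')(g, k) = Add(-6, g, Mul(-1, k)) (Function('I')(g, k) = Add(-6, Add(g, Mul(-1, k))) = Add(-6, g, Mul(-1, k)))
a = -15 (a = Mul(3, Add(-6, 3, Mul(-1, 2))) = Mul(3, Add(-6, 3, -2)) = Mul(3, -5) = -15)
Function('R')(J, G) = Add(G, Pow(G, 2), Mul(-15, J)) (Function('R')(J, G) = Add(Add(Mul(-15, J), Mul(G, G)), G) = Add(Add(Mul(-15, J), Pow(G, 2)), G) = Add(Add(Pow(G, 2), Mul(-15, J)), G) = Add(G, Pow(G, 2), Mul(-15, J)))
Mul(Function('p')(Add(2, -2)), Add(Function('R')(2, 0), -11)) = Mul(Add(2, -2), Add(Add(0, Pow(0, 2), Mul(-15, 2)), -11)) = Mul(0, Add(Add(0, 0, -30), -11)) = Mul(0, Add(-30, -11)) = Mul(0, -41) = 0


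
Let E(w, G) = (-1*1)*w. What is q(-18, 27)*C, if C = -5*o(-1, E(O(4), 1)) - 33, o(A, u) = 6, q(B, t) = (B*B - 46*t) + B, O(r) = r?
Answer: 58968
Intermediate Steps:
q(B, t) = B + B**2 - 46*t (q(B, t) = (B**2 - 46*t) + B = B + B**2 - 46*t)
E(w, G) = -w
C = -63 (C = -5*6 - 33 = -30 - 33 = -63)
q(-18, 27)*C = (-18 + (-18)**2 - 46*27)*(-63) = (-18 + 324 - 1242)*(-63) = -936*(-63) = 58968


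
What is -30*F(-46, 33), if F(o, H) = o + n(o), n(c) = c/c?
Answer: 1350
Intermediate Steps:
n(c) = 1
F(o, H) = 1 + o (F(o, H) = o + 1 = 1 + o)
-30*F(-46, 33) = -30*(1 - 46) = -30*(-45) = 1350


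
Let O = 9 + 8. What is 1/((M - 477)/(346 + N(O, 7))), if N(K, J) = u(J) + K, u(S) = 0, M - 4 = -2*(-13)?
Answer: -121/149 ≈ -0.81208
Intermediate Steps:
M = 30 (M = 4 - 2*(-13) = 4 + 26 = 30)
O = 17
N(K, J) = K (N(K, J) = 0 + K = K)
1/((M - 477)/(346 + N(O, 7))) = 1/((30 - 477)/(346 + 17)) = 1/(-447/363) = 1/(-447*1/363) = 1/(-149/121) = -121/149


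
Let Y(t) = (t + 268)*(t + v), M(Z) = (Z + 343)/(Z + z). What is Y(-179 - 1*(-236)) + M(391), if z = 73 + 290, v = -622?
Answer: -69226258/377 ≈ -1.8362e+5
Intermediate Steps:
z = 363
M(Z) = (343 + Z)/(363 + Z) (M(Z) = (Z + 343)/(Z + 363) = (343 + Z)/(363 + Z))
Y(t) = (-622 + t)*(268 + t) (Y(t) = (t + 268)*(t - 622) = (268 + t)*(-622 + t) = (-622 + t)*(268 + t))
Y(-179 - 1*(-236)) + M(391) = (-166696 + (-179 - 1*(-236))² - 354*(-179 - 1*(-236))) + (343 + 391)/(363 + 391) = (-166696 + (-179 + 236)² - 354*(-179 + 236)) + 734/754 = (-166696 + 57² - 354*57) + (1/754)*734 = (-166696 + 3249 - 20178) + 367/377 = -183625 + 367/377 = -69226258/377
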